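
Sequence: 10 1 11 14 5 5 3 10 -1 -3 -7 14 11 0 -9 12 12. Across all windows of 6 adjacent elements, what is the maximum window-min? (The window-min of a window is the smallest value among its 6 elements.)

(10, 1, 11, 14, 5, 5) → min 1
(1, 11, 14, 5, 5, 3) → min 1
(11, 14, 5, 5, 3, 10) → min 3
(14, 5, 5, 3, 10, -1) → min -1
(5, 5, 3, 10, -1, -3) → min -3
(5, 3, 10, -1, -3, -7) → min -7
(3, 10, -1, -3, -7, 14) → min -7
(10, -1, -3, -7, 14, 11) → min -7
(-1, -3, -7, 14, 11, 0) → min -7
(-3, -7, 14, 11, 0, -9) → min -9
(-7, 14, 11, 0, -9, 12) → min -9
(14, 11, 0, -9, 12, 12) → min -9
Maximum of these is 3.

3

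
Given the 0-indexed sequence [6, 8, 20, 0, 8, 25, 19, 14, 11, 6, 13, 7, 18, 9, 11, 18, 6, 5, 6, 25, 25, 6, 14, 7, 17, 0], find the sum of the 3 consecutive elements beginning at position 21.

27

Elements at indices 21..23: 6, 14, 7
sum(6, 14, 7) = 27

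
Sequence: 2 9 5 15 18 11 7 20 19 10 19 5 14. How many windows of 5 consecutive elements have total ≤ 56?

2

(2, 9, 5, 15, 18) → sum 49  ≤ 56 ✓
(9, 5, 15, 18, 11) → sum 58
(5, 15, 18, 11, 7) → sum 56  ≤ 56 ✓
(15, 18, 11, 7, 20) → sum 71
(18, 11, 7, 20, 19) → sum 75
(11, 7, 20, 19, 10) → sum 67
(7, 20, 19, 10, 19) → sum 75
(20, 19, 10, 19, 5) → sum 73
(19, 10, 19, 5, 14) → sum 67
2 windows satisfy the condition.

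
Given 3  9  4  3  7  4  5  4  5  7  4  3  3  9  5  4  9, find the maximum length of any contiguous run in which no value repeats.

[3] len 1
[3, 9] len 2
[3, 9, 4] len 3
[9, 4, 3] len 3
[9, 4, 3, 7] len 4
[3, 7, 4] len 3
[3, 7, 4, 5] len 4
[5, 4] len 2
[4, 5] len 2
[4, 5, 7] len 3
[5, 7, 4] len 3
[5, 7, 4, 3] len 4
[3] len 1
[3, 9] len 2
[3, 9, 5] len 3
[3, 9, 5, 4] len 4
[5, 4, 9] len 3
Longest all-distinct length: 4.

4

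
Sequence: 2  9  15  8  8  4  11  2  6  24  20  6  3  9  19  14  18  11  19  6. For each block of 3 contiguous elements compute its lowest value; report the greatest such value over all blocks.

[2, 9, 15] → min 2
[9, 15, 8] → min 8
[15, 8, 8] → min 8
[8, 8, 4] → min 4
[8, 4, 11] → min 4
[4, 11, 2] → min 2
[11, 2, 6] → min 2
[2, 6, 24] → min 2
[6, 24, 20] → min 6
[24, 20, 6] → min 6
[20, 6, 3] → min 3
[6, 3, 9] → min 3
[3, 9, 19] → min 3
[9, 19, 14] → min 9
[19, 14, 18] → min 14
[14, 18, 11] → min 11
[18, 11, 19] → min 11
[11, 19, 6] → min 6
Greatest of these is 14.

14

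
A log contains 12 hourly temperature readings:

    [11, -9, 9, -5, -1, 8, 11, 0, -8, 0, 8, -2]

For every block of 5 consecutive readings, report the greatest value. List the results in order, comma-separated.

Sliding a size-5 window across the 12 values:
(11, -9, 9, -5, -1) → max 11
(-9, 9, -5, -1, 8) → max 9
(9, -5, -1, 8, 11) → max 11
(-5, -1, 8, 11, 0) → max 11
(-1, 8, 11, 0, -8) → max 11
(8, 11, 0, -8, 0) → max 11
(11, 0, -8, 0, 8) → max 11
(0, -8, 0, 8, -2) → max 8

11, 9, 11, 11, 11, 11, 11, 8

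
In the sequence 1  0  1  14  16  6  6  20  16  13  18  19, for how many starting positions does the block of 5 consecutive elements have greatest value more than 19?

1 0 1 14 16 → max 16
0 1 14 16 6 → max 16
1 14 16 6 6 → max 16
14 16 6 6 20 → max 20  > 19 ✓
16 6 6 20 16 → max 20  > 19 ✓
6 6 20 16 13 → max 20  > 19 ✓
6 20 16 13 18 → max 20  > 19 ✓
20 16 13 18 19 → max 20  > 19 ✓
5 windows satisfy the condition.

5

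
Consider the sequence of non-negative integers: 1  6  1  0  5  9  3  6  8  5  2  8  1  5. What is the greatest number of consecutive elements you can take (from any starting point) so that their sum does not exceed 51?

11

Extend to the right; shrink from the left whenever the sum exceeds 51:
add 1: [1] sum 1, len 1
add 6: [1, 6] sum 7, len 2
add 1: [1, 6, 1] sum 8, len 3
add 0: [1, 6, 1, 0] sum 8, len 4
add 5: [1, 6, 1, 0, 5] sum 13, len 5
add 9: [1, 6, 1, 0, 5, 9] sum 22, len 6
add 3: [1, 6, 1, 0, 5, 9, 3] sum 25, len 7
add 6: [1, 6, 1, 0, 5, 9, 3, 6] sum 31, len 8
add 8: [1, 6, 1, 0, 5, 9, 3, 6, 8] sum 39, len 9
add 5: [1, 6, 1, 0, 5, 9, 3, 6, 8, 5] sum 44, len 10
add 2: [1, 6, 1, 0, 5, 9, 3, 6, 8, 5, 2] sum 46, len 11
add 8: [1, 0, 5, 9, 3, 6, 8, 5, 2, 8] sum 47, len 10
add 1: [1, 0, 5, 9, 3, 6, 8, 5, 2, 8, 1] sum 48, len 11
add 5: [9, 3, 6, 8, 5, 2, 8, 1, 5] sum 47, len 9
Longest length seen: 11.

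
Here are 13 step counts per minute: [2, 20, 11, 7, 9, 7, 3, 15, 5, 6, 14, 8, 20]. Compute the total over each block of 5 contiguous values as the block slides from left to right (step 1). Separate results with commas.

(2, 20, 11, 7, 9) → sum 49
(20, 11, 7, 9, 7) → sum 54
(11, 7, 9, 7, 3) → sum 37
(7, 9, 7, 3, 15) → sum 41
(9, 7, 3, 15, 5) → sum 39
(7, 3, 15, 5, 6) → sum 36
(3, 15, 5, 6, 14) → sum 43
(15, 5, 6, 14, 8) → sum 48
(5, 6, 14, 8, 20) → sum 53

49, 54, 37, 41, 39, 36, 43, 48, 53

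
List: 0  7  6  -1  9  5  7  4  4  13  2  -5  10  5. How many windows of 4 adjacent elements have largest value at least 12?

[0, 7, 6, -1] → max 7
[7, 6, -1, 9] → max 9
[6, -1, 9, 5] → max 9
[-1, 9, 5, 7] → max 9
[9, 5, 7, 4] → max 9
[5, 7, 4, 4] → max 7
[7, 4, 4, 13] → max 13  ≥ 12 ✓
[4, 4, 13, 2] → max 13  ≥ 12 ✓
[4, 13, 2, -5] → max 13  ≥ 12 ✓
[13, 2, -5, 10] → max 13  ≥ 12 ✓
[2, -5, 10, 5] → max 10
4 windows satisfy the condition.

4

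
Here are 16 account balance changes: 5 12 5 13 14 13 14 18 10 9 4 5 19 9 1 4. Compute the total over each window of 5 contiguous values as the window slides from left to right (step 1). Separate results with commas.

49, 57, 59, 72, 69, 64, 55, 46, 47, 46, 38, 38

(5, 12, 5, 13, 14) → sum 49
(12, 5, 13, 14, 13) → sum 57
(5, 13, 14, 13, 14) → sum 59
(13, 14, 13, 14, 18) → sum 72
(14, 13, 14, 18, 10) → sum 69
(13, 14, 18, 10, 9) → sum 64
(14, 18, 10, 9, 4) → sum 55
(18, 10, 9, 4, 5) → sum 46
(10, 9, 4, 5, 19) → sum 47
(9, 4, 5, 19, 9) → sum 46
(4, 5, 19, 9, 1) → sum 38
(5, 19, 9, 1, 4) → sum 38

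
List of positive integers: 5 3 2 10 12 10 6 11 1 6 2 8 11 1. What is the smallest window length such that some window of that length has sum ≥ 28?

add 5: running sum 5 < 28
add 3: running sum 8 < 28
add 2: running sum 10 < 28
add 10: running sum 20 < 28
end 4: [5, 3, 2, 10, 12] sum 32, len 5
end 5: [10, 12, 10] sum 32, len 3
end 6: [12, 10, 6] sum 28, len 3
end 7: [12, 10, 6, 11] sum 39, len 4
end 8: [10, 6, 11, 1] sum 28, len 4
end 9: [10, 6, 11, 1, 6] sum 34, len 5
end 10: [10, 6, 11, 1, 6, 2] sum 36, len 6
end 11: [11, 1, 6, 2, 8] sum 28, len 5
end 12: [1, 6, 2, 8, 11] sum 28, len 5
end 13: [6, 2, 8, 11, 1] sum 28, len 5
Shortest qualifying length: 3.

3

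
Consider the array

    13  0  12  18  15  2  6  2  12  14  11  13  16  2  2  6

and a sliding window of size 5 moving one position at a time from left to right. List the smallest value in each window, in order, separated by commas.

Sliding a size-5 window across the 16 values:
13 0 12 18 15 → min 0
0 12 18 15 2 → min 0
12 18 15 2 6 → min 2
18 15 2 6 2 → min 2
15 2 6 2 12 → min 2
2 6 2 12 14 → min 2
6 2 12 14 11 → min 2
2 12 14 11 13 → min 2
12 14 11 13 16 → min 11
14 11 13 16 2 → min 2
11 13 16 2 2 → min 2
13 16 2 2 6 → min 2

0, 0, 2, 2, 2, 2, 2, 2, 11, 2, 2, 2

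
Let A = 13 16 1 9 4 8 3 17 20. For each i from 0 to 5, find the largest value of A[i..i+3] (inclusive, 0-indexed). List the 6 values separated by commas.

16, 16, 9, 9, 17, 20

13 16 1 9 → max 16
16 1 9 4 → max 16
1 9 4 8 → max 9
9 4 8 3 → max 9
4 8 3 17 → max 17
8 3 17 20 → max 20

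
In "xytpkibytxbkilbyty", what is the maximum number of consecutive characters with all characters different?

7

[x] len 1
[x, y] len 2
[x, y, t] len 3
[x, y, t, p] len 4
[x, y, t, p, k] len 5
[x, y, t, p, k, i] len 6
[x, y, t, p, k, i, b] len 7
[t, p, k, i, b, y] len 6
[p, k, i, b, y, t] len 6
[p, k, i, b, y, t, x] len 7
[y, t, x, b] len 4
[y, t, x, b, k] len 5
[y, t, x, b, k, i] len 6
[y, t, x, b, k, i, l] len 7
[k, i, l, b] len 4
[k, i, l, b, y] len 5
[k, i, l, b, y, t] len 6
[t, y] len 2
Longest all-distinct length: 7.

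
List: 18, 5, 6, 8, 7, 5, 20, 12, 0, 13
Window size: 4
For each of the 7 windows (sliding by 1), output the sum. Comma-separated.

(18, 5, 6, 8) → sum 37
(5, 6, 8, 7) → sum 26
(6, 8, 7, 5) → sum 26
(8, 7, 5, 20) → sum 40
(7, 5, 20, 12) → sum 44
(5, 20, 12, 0) → sum 37
(20, 12, 0, 13) → sum 45

37, 26, 26, 40, 44, 37, 45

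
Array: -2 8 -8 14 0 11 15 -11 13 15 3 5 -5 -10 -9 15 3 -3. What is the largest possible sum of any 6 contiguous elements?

Window sums for each of the 13 positions:
-2 8 -8 14 0 11 → sum 23
8 -8 14 0 11 15 → sum 40
-8 14 0 11 15 -11 → sum 21
14 0 11 15 -11 13 → sum 42
0 11 15 -11 13 15 → sum 43
11 15 -11 13 15 3 → sum 46
15 -11 13 15 3 5 → sum 40
-11 13 15 3 5 -5 → sum 20
13 15 3 5 -5 -10 → sum 21
15 3 5 -5 -10 -9 → sum -1
3 5 -5 -10 -9 15 → sum -1
5 -5 -10 -9 15 3 → sum -1
-5 -10 -9 15 3 -3 → sum -9
Largest of these is 46.

46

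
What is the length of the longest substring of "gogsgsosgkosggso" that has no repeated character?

4

add g: [g] len 1
add o: [g, o] len 2
add g (repeat g, move left end past it): [o, g] len 2
add s: [o, g, s] len 3
add g (repeat g, move left end past it): [s, g] len 2
add s (repeat s, move left end past it): [g, s] len 2
add o: [g, s, o] len 3
add s (repeat s, move left end past it): [o, s] len 2
add g: [o, s, g] len 3
add k: [o, s, g, k] len 4
add o (repeat o, move left end past it): [s, g, k, o] len 4
add s (repeat s, move left end past it): [g, k, o, s] len 4
add g (repeat g, move left end past it): [k, o, s, g] len 4
add g (repeat g, move left end past it): [g] len 1
add s: [g, s] len 2
add o: [g, s, o] len 3
Longest all-distinct length: 4.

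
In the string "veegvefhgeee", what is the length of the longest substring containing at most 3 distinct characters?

6

add v: window [v] (1 distinct), len 1
add e: window [v, e] (2 distinct), len 2
add e: window [v, e, e] (2 distinct), len 3
add g: window [v, e, e, g] (3 distinct), len 4
add v: window [v, e, e, g, v] (3 distinct), len 5
add e: window [v, e, e, g, v, e] (3 distinct), len 6
add f: window [v, e, f] (3 distinct), len 3
add h: window [e, f, h] (3 distinct), len 3
add g: window [f, h, g] (3 distinct), len 3
add e: window [h, g, e] (3 distinct), len 3
add e: window [h, g, e, e] (3 distinct), len 4
add e: window [h, g, e, e, e] (3 distinct), len 5
Longest length with ≤3 distinct: 6.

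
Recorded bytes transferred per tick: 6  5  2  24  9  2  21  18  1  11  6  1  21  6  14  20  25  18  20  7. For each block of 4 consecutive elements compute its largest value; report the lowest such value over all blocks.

6 5 2 24 → max 24
5 2 24 9 → max 24
2 24 9 2 → max 24
24 9 2 21 → max 24
9 2 21 18 → max 21
2 21 18 1 → max 21
21 18 1 11 → max 21
18 1 11 6 → max 18
1 11 6 1 → max 11
11 6 1 21 → max 21
6 1 21 6 → max 21
1 21 6 14 → max 21
21 6 14 20 → max 21
6 14 20 25 → max 25
14 20 25 18 → max 25
20 25 18 20 → max 25
25 18 20 7 → max 25
Lowest of these is 11.

11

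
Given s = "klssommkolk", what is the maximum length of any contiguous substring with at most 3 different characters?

add k: window [k] (1 distinct), len 1
add l: window [k, l] (2 distinct), len 2
add s: window [k, l, s] (3 distinct), len 3
add s: window [k, l, s, s] (3 distinct), len 4
add o: window [l, s, s, o] (3 distinct), len 4
add m: window [s, s, o, m] (3 distinct), len 4
add m: window [s, s, o, m, m] (3 distinct), len 5
add k: window [o, m, m, k] (3 distinct), len 4
add o: window [o, m, m, k, o] (3 distinct), len 5
add l: window [k, o, l] (3 distinct), len 3
add k: window [k, o, l, k] (3 distinct), len 4
Longest length with ≤3 distinct: 5.

5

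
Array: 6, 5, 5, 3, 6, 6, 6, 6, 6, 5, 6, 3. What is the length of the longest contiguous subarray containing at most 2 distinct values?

7

add 6: window [6] (1 distinct), len 1
add 5: window [6, 5] (2 distinct), len 2
add 5: window [6, 5, 5] (2 distinct), len 3
add 3: window [5, 5, 3] (2 distinct), len 3
add 6: window [3, 6] (2 distinct), len 2
add 6: window [3, 6, 6] (2 distinct), len 3
add 6: window [3, 6, 6, 6] (2 distinct), len 4
add 6: window [3, 6, 6, 6, 6] (2 distinct), len 5
add 6: window [3, 6, 6, 6, 6, 6] (2 distinct), len 6
add 5: window [6, 6, 6, 6, 6, 5] (2 distinct), len 6
add 6: window [6, 6, 6, 6, 6, 5, 6] (2 distinct), len 7
add 3: window [6, 3] (2 distinct), len 2
Longest length with ≤2 distinct: 7.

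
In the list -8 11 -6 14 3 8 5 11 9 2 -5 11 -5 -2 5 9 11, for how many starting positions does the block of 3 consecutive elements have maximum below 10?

[-8, 11, -6] → max 11
[11, -6, 14] → max 14
[-6, 14, 3] → max 14
[14, 3, 8] → max 14
[3, 8, 5] → max 8  < 10 ✓
[8, 5, 11] → max 11
[5, 11, 9] → max 11
[11, 9, 2] → max 11
[9, 2, -5] → max 9  < 10 ✓
[2, -5, 11] → max 11
[-5, 11, -5] → max 11
[11, -5, -2] → max 11
[-5, -2, 5] → max 5  < 10 ✓
[-2, 5, 9] → max 9  < 10 ✓
[5, 9, 11] → max 11
4 windows satisfy the condition.

4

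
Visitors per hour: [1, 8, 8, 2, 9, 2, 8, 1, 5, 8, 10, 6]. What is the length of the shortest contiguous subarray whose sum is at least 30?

add 1: running sum 1 < 30
add 8: running sum 9 < 30
add 8: running sum 17 < 30
add 2: running sum 19 < 30
add 9: running sum 28 < 30
end 5: [1, 8, 8, 2, 9, 2] sum 30, len 6
end 6: [8, 8, 2, 9, 2, 8] sum 37, len 6
end 7: [8, 2, 9, 2, 8, 1] sum 30, len 6
end 8: [8, 2, 9, 2, 8, 1, 5] sum 35, len 7
end 9: [9, 2, 8, 1, 5, 8] sum 33, len 6
end 10: [8, 1, 5, 8, 10] sum 32, len 5
end 11: [1, 5, 8, 10, 6] sum 30, len 5
Shortest qualifying length: 5.

5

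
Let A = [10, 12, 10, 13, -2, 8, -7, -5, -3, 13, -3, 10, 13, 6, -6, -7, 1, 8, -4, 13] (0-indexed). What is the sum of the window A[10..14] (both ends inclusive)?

Elements at indices 10..14: -3, 10, 13, 6, -6
sum(-3, 10, 13, 6, -6) = 20

20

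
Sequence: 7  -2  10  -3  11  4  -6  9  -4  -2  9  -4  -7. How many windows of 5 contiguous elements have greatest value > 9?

(7, -2, 10, -3, 11) → max 11  > 9 ✓
(-2, 10, -3, 11, 4) → max 11  > 9 ✓
(10, -3, 11, 4, -6) → max 11  > 9 ✓
(-3, 11, 4, -6, 9) → max 11  > 9 ✓
(11, 4, -6, 9, -4) → max 11  > 9 ✓
(4, -6, 9, -4, -2) → max 9
(-6, 9, -4, -2, 9) → max 9
(9, -4, -2, 9, -4) → max 9
(-4, -2, 9, -4, -7) → max 9
5 windows satisfy the condition.

5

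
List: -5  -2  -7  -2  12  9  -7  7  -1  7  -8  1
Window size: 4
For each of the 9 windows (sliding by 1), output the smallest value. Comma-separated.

Sliding a size-4 window across the 12 values:
[-5, -2, -7, -2] → min -7
[-2, -7, -2, 12] → min -7
[-7, -2, 12, 9] → min -7
[-2, 12, 9, -7] → min -7
[12, 9, -7, 7] → min -7
[9, -7, 7, -1] → min -7
[-7, 7, -1, 7] → min -7
[7, -1, 7, -8] → min -8
[-1, 7, -8, 1] → min -8

-7, -7, -7, -7, -7, -7, -7, -8, -8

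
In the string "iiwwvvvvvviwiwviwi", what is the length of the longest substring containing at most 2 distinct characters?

add i: window [i] (1 distinct), len 1
add i: window [i, i] (1 distinct), len 2
add w: window [i, i, w] (2 distinct), len 3
add w: window [i, i, w, w] (2 distinct), len 4
add v: window [w, w, v] (2 distinct), len 3
add v: window [w, w, v, v] (2 distinct), len 4
add v: window [w, w, v, v, v] (2 distinct), len 5
add v: window [w, w, v, v, v, v] (2 distinct), len 6
add v: window [w, w, v, v, v, v, v] (2 distinct), len 7
add v: window [w, w, v, v, v, v, v, v] (2 distinct), len 8
add i: window [v, v, v, v, v, v, i] (2 distinct), len 7
add w: window [i, w] (2 distinct), len 2
add i: window [i, w, i] (2 distinct), len 3
add w: window [i, w, i, w] (2 distinct), len 4
add v: window [w, v] (2 distinct), len 2
add i: window [v, i] (2 distinct), len 2
add w: window [i, w] (2 distinct), len 2
add i: window [i, w, i] (2 distinct), len 3
Longest length with ≤2 distinct: 8.

8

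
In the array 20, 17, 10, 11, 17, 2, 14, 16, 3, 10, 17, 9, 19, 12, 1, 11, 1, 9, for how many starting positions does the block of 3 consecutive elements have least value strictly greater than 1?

12

20 17 10 → min 10  > 1 ✓
17 10 11 → min 10  > 1 ✓
10 11 17 → min 10  > 1 ✓
11 17 2 → min 2  > 1 ✓
17 2 14 → min 2  > 1 ✓
2 14 16 → min 2  > 1 ✓
14 16 3 → min 3  > 1 ✓
16 3 10 → min 3  > 1 ✓
3 10 17 → min 3  > 1 ✓
10 17 9 → min 9  > 1 ✓
17 9 19 → min 9  > 1 ✓
9 19 12 → min 9  > 1 ✓
19 12 1 → min 1
12 1 11 → min 1
1 11 1 → min 1
11 1 9 → min 1
12 windows satisfy the condition.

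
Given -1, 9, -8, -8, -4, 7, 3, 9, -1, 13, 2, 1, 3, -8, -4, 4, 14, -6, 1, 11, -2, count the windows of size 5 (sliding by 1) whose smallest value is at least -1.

4

-1 9 -8 -8 -4 → min -8
9 -8 -8 -4 7 → min -8
-8 -8 -4 7 3 → min -8
-8 -4 7 3 9 → min -8
-4 7 3 9 -1 → min -4
7 3 9 -1 13 → min -1  ≥ -1 ✓
3 9 -1 13 2 → min -1  ≥ -1 ✓
9 -1 13 2 1 → min -1  ≥ -1 ✓
-1 13 2 1 3 → min -1  ≥ -1 ✓
13 2 1 3 -8 → min -8
2 1 3 -8 -4 → min -8
1 3 -8 -4 4 → min -8
3 -8 -4 4 14 → min -8
-8 -4 4 14 -6 → min -8
-4 4 14 -6 1 → min -6
4 14 -6 1 11 → min -6
14 -6 1 11 -2 → min -6
4 windows satisfy the condition.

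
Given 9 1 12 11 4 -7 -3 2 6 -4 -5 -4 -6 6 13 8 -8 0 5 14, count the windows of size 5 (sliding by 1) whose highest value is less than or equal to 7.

(9, 1, 12, 11, 4) → max 12
(1, 12, 11, 4, -7) → max 12
(12, 11, 4, -7, -3) → max 12
(11, 4, -7, -3, 2) → max 11
(4, -7, -3, 2, 6) → max 6  ≤ 7 ✓
(-7, -3, 2, 6, -4) → max 6  ≤ 7 ✓
(-3, 2, 6, -4, -5) → max 6  ≤ 7 ✓
(2, 6, -4, -5, -4) → max 6  ≤ 7 ✓
(6, -4, -5, -4, -6) → max 6  ≤ 7 ✓
(-4, -5, -4, -6, 6) → max 6  ≤ 7 ✓
(-5, -4, -6, 6, 13) → max 13
(-4, -6, 6, 13, 8) → max 13
(-6, 6, 13, 8, -8) → max 13
(6, 13, 8, -8, 0) → max 13
(13, 8, -8, 0, 5) → max 13
(8, -8, 0, 5, 14) → max 14
6 windows satisfy the condition.

6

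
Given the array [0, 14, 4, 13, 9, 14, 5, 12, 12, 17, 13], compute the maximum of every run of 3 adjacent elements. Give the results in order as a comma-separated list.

14, 14, 13, 14, 14, 14, 12, 17, 17

[0, 14, 4] → max 14
[14, 4, 13] → max 14
[4, 13, 9] → max 13
[13, 9, 14] → max 14
[9, 14, 5] → max 14
[14, 5, 12] → max 14
[5, 12, 12] → max 12
[12, 12, 17] → max 17
[12, 17, 13] → max 17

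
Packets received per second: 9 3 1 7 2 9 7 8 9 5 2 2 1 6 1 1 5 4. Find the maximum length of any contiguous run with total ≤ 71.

Extend to the right; shrink from the left whenever the sum exceeds 71:
[9] sum 9 len 1
[9, 3] sum 12 len 2
[9, 3, 1] sum 13 len 3
[9, 3, 1, 7] sum 20 len 4
[9, 3, 1, 7, 2] sum 22 len 5
[9, 3, 1, 7, 2, 9] sum 31 len 6
[9, 3, 1, 7, 2, 9, 7] sum 38 len 7
[9, 3, 1, 7, 2, 9, 7, 8] sum 46 len 8
[9, 3, 1, 7, 2, 9, 7, 8, 9] sum 55 len 9
[9, 3, 1, 7, 2, 9, 7, 8, 9, 5] sum 60 len 10
[9, 3, 1, 7, 2, 9, 7, 8, 9, 5, 2] sum 62 len 11
[9, 3, 1, 7, 2, 9, 7, 8, 9, 5, 2, 2] sum 64 len 12
[9, 3, 1, 7, 2, 9, 7, 8, 9, 5, 2, 2, 1] sum 65 len 13
[9, 3, 1, 7, 2, 9, 7, 8, 9, 5, 2, 2, 1, 6] sum 71 len 14
[3, 1, 7, 2, 9, 7, 8, 9, 5, 2, 2, 1, 6, 1] sum 63 len 14
[3, 1, 7, 2, 9, 7, 8, 9, 5, 2, 2, 1, 6, 1, 1] sum 64 len 15
[3, 1, 7, 2, 9, 7, 8, 9, 5, 2, 2, 1, 6, 1, 1, 5] sum 69 len 16
[1, 7, 2, 9, 7, 8, 9, 5, 2, 2, 1, 6, 1, 1, 5, 4] sum 70 len 16
Longest length seen: 16.

16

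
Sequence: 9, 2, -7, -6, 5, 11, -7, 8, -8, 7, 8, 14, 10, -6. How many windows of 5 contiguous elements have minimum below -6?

9

(9, 2, -7, -6, 5) → min -7  < -6 ✓
(2, -7, -6, 5, 11) → min -7  < -6 ✓
(-7, -6, 5, 11, -7) → min -7  < -6 ✓
(-6, 5, 11, -7, 8) → min -7  < -6 ✓
(5, 11, -7, 8, -8) → min -8  < -6 ✓
(11, -7, 8, -8, 7) → min -8  < -6 ✓
(-7, 8, -8, 7, 8) → min -8  < -6 ✓
(8, -8, 7, 8, 14) → min -8  < -6 ✓
(-8, 7, 8, 14, 10) → min -8  < -6 ✓
(7, 8, 14, 10, -6) → min -6
9 windows satisfy the condition.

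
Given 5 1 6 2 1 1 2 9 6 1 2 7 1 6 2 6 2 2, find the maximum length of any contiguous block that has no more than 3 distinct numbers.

6

Extend right; when distinct count exceeds 3, shrink from the left:
[5] 1 distinct, len 1
[5, 1] 2 distinct, len 2
[5, 1, 6] 3 distinct, len 3
[1, 6, 2] 3 distinct, len 3
[1, 6, 2, 1] 3 distinct, len 4
[1, 6, 2, 1, 1] 3 distinct, len 5
[1, 6, 2, 1, 1, 2] 3 distinct, len 6
[2, 1, 1, 2, 9] 3 distinct, len 5
[2, 9, 6] 3 distinct, len 3
[9, 6, 1] 3 distinct, len 3
[6, 1, 2] 3 distinct, len 3
[1, 2, 7] 3 distinct, len 3
[1, 2, 7, 1] 3 distinct, len 4
[7, 1, 6] 3 distinct, len 3
[1, 6, 2] 3 distinct, len 3
[1, 6, 2, 6] 3 distinct, len 4
[1, 6, 2, 6, 2] 3 distinct, len 5
[1, 6, 2, 6, 2, 2] 3 distinct, len 6
Longest length with ≤3 distinct: 6.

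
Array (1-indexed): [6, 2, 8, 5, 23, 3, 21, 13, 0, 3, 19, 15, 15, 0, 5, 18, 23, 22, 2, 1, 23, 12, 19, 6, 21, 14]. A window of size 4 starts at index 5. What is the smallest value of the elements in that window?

3

Elements at indices 5..8: 23, 3, 21, 13
min(23, 3, 21, 13) = 3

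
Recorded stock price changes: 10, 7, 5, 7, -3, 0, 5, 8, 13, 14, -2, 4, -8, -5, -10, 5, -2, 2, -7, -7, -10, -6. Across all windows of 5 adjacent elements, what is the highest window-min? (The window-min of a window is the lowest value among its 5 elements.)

0

Each size-5 window and its min:
(10, 7, 5, 7, -3) → min -3
(7, 5, 7, -3, 0) → min -3
(5, 7, -3, 0, 5) → min -3
(7, -3, 0, 5, 8) → min -3
(-3, 0, 5, 8, 13) → min -3
(0, 5, 8, 13, 14) → min 0
(5, 8, 13, 14, -2) → min -2
(8, 13, 14, -2, 4) → min -2
(13, 14, -2, 4, -8) → min -8
(14, -2, 4, -8, -5) → min -8
(-2, 4, -8, -5, -10) → min -10
(4, -8, -5, -10, 5) → min -10
(-8, -5, -10, 5, -2) → min -10
(-5, -10, 5, -2, 2) → min -10
(-10, 5, -2, 2, -7) → min -10
(5, -2, 2, -7, -7) → min -7
(-2, 2, -7, -7, -10) → min -10
(2, -7, -7, -10, -6) → min -10
Highest of these is 0.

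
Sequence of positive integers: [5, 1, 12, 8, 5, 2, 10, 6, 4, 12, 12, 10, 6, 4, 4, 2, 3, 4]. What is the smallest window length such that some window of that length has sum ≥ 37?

4

Extend right; whenever the sum reaches 37, record the length and shrink from the left:
add 5: running sum 5 < 37
add 1: running sum 6 < 37
add 12: running sum 18 < 37
add 8: running sum 26 < 37
add 5: running sum 31 < 37
add 2: running sum 33 < 37
end 6: [12, 8, 5, 2, 10] sum 37, len 5
end 7: [12, 8, 5, 2, 10, 6] sum 43, len 6
end 8: [12, 8, 5, 2, 10, 6, 4] sum 47, len 7
end 9: [5, 2, 10, 6, 4, 12] sum 39, len 6
end 10: [10, 6, 4, 12, 12] sum 44, len 5
end 11: [4, 12, 12, 10] sum 38, len 4
end 12: [12, 12, 10, 6] sum 40, len 4
end 13: [12, 12, 10, 6, 4] sum 44, len 5
end 14: [12, 12, 10, 6, 4, 4] sum 48, len 6
end 15: [12, 10, 6, 4, 4, 2] sum 38, len 6
end 16: [12, 10, 6, 4, 4, 2, 3] sum 41, len 7
end 17: [12, 10, 6, 4, 4, 2, 3, 4] sum 45, len 8
Shortest qualifying length: 4.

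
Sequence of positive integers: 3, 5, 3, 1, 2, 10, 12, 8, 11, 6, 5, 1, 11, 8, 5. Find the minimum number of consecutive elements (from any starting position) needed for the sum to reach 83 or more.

add 3: running sum 3 < 83
add 5: running sum 8 < 83
add 3: running sum 11 < 83
add 1: running sum 12 < 83
add 2: running sum 14 < 83
add 10: running sum 24 < 83
add 12: running sum 36 < 83
add 8: running sum 44 < 83
add 11: running sum 55 < 83
add 6: running sum 61 < 83
add 5: running sum 66 < 83
add 1: running sum 67 < 83
add 11: running sum 78 < 83
end 13: [5, 3, 1, 2, 10, 12, 8, 11, 6, 5, 1, 11, 8] sum 83, len 13
end 14: [3, 1, 2, 10, 12, 8, 11, 6, 5, 1, 11, 8, 5] sum 83, len 13
Shortest qualifying length: 13.

13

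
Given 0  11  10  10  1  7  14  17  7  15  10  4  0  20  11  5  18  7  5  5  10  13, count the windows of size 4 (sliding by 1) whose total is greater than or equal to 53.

(0, 11, 10, 10) → sum 31
(11, 10, 10, 1) → sum 32
(10, 10, 1, 7) → sum 28
(10, 1, 7, 14) → sum 32
(1, 7, 14, 17) → sum 39
(7, 14, 17, 7) → sum 45
(14, 17, 7, 15) → sum 53  ≥ 53 ✓
(17, 7, 15, 10) → sum 49
(7, 15, 10, 4) → sum 36
(15, 10, 4, 0) → sum 29
(10, 4, 0, 20) → sum 34
(4, 0, 20, 11) → sum 35
(0, 20, 11, 5) → sum 36
(20, 11, 5, 18) → sum 54  ≥ 53 ✓
(11, 5, 18, 7) → sum 41
(5, 18, 7, 5) → sum 35
(18, 7, 5, 5) → sum 35
(7, 5, 5, 10) → sum 27
(5, 5, 10, 13) → sum 33
2 windows satisfy the condition.

2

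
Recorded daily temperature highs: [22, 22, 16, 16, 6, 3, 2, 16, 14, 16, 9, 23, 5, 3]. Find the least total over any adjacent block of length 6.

57

[22, 22, 16, 16, 6, 3] → sum 85
[22, 16, 16, 6, 3, 2] → sum 65
[16, 16, 6, 3, 2, 16] → sum 59
[16, 6, 3, 2, 16, 14] → sum 57
[6, 3, 2, 16, 14, 16] → sum 57
[3, 2, 16, 14, 16, 9] → sum 60
[2, 16, 14, 16, 9, 23] → sum 80
[16, 14, 16, 9, 23, 5] → sum 83
[14, 16, 9, 23, 5, 3] → sum 70
Least of these is 57.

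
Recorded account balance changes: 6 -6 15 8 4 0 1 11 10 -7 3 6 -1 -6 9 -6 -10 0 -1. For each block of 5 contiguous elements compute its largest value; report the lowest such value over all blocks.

6

[6, -6, 15, 8, 4] → max 15
[-6, 15, 8, 4, 0] → max 15
[15, 8, 4, 0, 1] → max 15
[8, 4, 0, 1, 11] → max 11
[4, 0, 1, 11, 10] → max 11
[0, 1, 11, 10, -7] → max 11
[1, 11, 10, -7, 3] → max 11
[11, 10, -7, 3, 6] → max 11
[10, -7, 3, 6, -1] → max 10
[-7, 3, 6, -1, -6] → max 6
[3, 6, -1, -6, 9] → max 9
[6, -1, -6, 9, -6] → max 9
[-1, -6, 9, -6, -10] → max 9
[-6, 9, -6, -10, 0] → max 9
[9, -6, -10, 0, -1] → max 9
Lowest of these is 6.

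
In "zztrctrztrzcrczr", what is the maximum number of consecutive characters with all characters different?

[z] len 1
[z] len 1
[z, t] len 2
[z, t, r] len 3
[z, t, r, c] len 4
[r, c, t] len 3
[c, t, r] len 3
[c, t, r, z] len 4
[r, z, t] len 3
[z, t, r] len 3
[t, r, z] len 3
[t, r, z, c] len 4
[z, c, r] len 3
[r, c] len 2
[r, c, z] len 3
[c, z, r] len 3
Longest all-distinct length: 4.

4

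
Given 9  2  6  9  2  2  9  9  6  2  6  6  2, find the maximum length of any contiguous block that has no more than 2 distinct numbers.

[9] 1 distinct, len 1
[9, 2] 2 distinct, len 2
[2, 6] 2 distinct, len 2
[6, 9] 2 distinct, len 2
[9, 2] 2 distinct, len 2
[9, 2, 2] 2 distinct, len 3
[9, 2, 2, 9] 2 distinct, len 4
[9, 2, 2, 9, 9] 2 distinct, len 5
[9, 9, 6] 2 distinct, len 3
[6, 2] 2 distinct, len 2
[6, 2, 6] 2 distinct, len 3
[6, 2, 6, 6] 2 distinct, len 4
[6, 2, 6, 6, 2] 2 distinct, len 5
Longest length with ≤2 distinct: 5.

5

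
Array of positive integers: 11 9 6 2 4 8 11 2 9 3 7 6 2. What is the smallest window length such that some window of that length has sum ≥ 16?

2

add 11: running sum 11 < 16
add 9: shortest ending here [11, 9] sum 20, len 2
add 6: shortest ending here [11, 9, 6] sum 26, len 3
add 2: shortest ending here [9, 6, 2] sum 17, len 3
add 4: shortest ending here [9, 6, 2, 4] sum 21, len 4
add 8: shortest ending here [6, 2, 4, 8] sum 20, len 4
add 11: shortest ending here [8, 11] sum 19, len 2
add 2: shortest ending here [8, 11, 2] sum 21, len 3
add 9: shortest ending here [11, 2, 9] sum 22, len 3
add 3: shortest ending here [11, 2, 9, 3] sum 25, len 4
add 7: shortest ending here [9, 3, 7] sum 19, len 3
add 6: shortest ending here [3, 7, 6] sum 16, len 3
add 2: shortest ending here [3, 7, 6, 2] sum 18, len 4
Shortest qualifying length: 2.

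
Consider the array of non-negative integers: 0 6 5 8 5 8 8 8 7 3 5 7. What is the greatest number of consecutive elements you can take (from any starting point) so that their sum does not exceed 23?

add 0: [0] sum 0, len 1
add 6: [0, 6] sum 6, len 2
add 5: [0, 6, 5] sum 11, len 3
add 8: [0, 6, 5, 8] sum 19, len 4
add 5: [5, 8, 5] sum 18, len 3
add 8: [8, 5, 8] sum 21, len 3
add 8: [5, 8, 8] sum 21, len 3
add 8: [8, 8] sum 16, len 2
add 7: [8, 8, 7] sum 23, len 3
add 3: [8, 7, 3] sum 18, len 3
add 5: [8, 7, 3, 5] sum 23, len 4
add 7: [7, 3, 5, 7] sum 22, len 4
Longest length seen: 4.

4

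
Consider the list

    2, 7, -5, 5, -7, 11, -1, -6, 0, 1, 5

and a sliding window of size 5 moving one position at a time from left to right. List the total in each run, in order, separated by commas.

2, 11, 3, 2, -3, 5, -1

Sliding a size-5 window across the 11 values:
(2, 7, -5, 5, -7) → sum 2
(7, -5, 5, -7, 11) → sum 11
(-5, 5, -7, 11, -1) → sum 3
(5, -7, 11, -1, -6) → sum 2
(-7, 11, -1, -6, 0) → sum -3
(11, -1, -6, 0, 1) → sum 5
(-1, -6, 0, 1, 5) → sum -1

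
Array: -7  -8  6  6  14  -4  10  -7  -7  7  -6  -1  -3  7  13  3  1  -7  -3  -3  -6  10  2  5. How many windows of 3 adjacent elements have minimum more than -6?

[-7, -8, 6] → min -8
[-8, 6, 6] → min -8
[6, 6, 14] → min 6  > -6 ✓
[6, 14, -4] → min -4  > -6 ✓
[14, -4, 10] → min -4  > -6 ✓
[-4, 10, -7] → min -7
[10, -7, -7] → min -7
[-7, -7, 7] → min -7
[-7, 7, -6] → min -7
[7, -6, -1] → min -6
[-6, -1, -3] → min -6
[-1, -3, 7] → min -3  > -6 ✓
[-3, 7, 13] → min -3  > -6 ✓
[7, 13, 3] → min 3  > -6 ✓
[13, 3, 1] → min 1  > -6 ✓
[3, 1, -7] → min -7
[1, -7, -3] → min -7
[-7, -3, -3] → min -7
[-3, -3, -6] → min -6
[-3, -6, 10] → min -6
[-6, 10, 2] → min -6
[10, 2, 5] → min 2  > -6 ✓
8 windows satisfy the condition.

8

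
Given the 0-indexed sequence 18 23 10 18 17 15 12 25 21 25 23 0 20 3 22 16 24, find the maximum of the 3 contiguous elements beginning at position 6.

25

Elements at indices 6..8: 12, 25, 21
max(12, 25, 21) = 25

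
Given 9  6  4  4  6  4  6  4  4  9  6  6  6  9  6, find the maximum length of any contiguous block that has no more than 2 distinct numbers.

8

[9] 1 distinct, len 1
[9, 6] 2 distinct, len 2
[6, 4] 2 distinct, len 2
[6, 4, 4] 2 distinct, len 3
[6, 4, 4, 6] 2 distinct, len 4
[6, 4, 4, 6, 4] 2 distinct, len 5
[6, 4, 4, 6, 4, 6] 2 distinct, len 6
[6, 4, 4, 6, 4, 6, 4] 2 distinct, len 7
[6, 4, 4, 6, 4, 6, 4, 4] 2 distinct, len 8
[4, 4, 9] 2 distinct, len 3
[9, 6] 2 distinct, len 2
[9, 6, 6] 2 distinct, len 3
[9, 6, 6, 6] 2 distinct, len 4
[9, 6, 6, 6, 9] 2 distinct, len 5
[9, 6, 6, 6, 9, 6] 2 distinct, len 6
Longest length with ≤2 distinct: 8.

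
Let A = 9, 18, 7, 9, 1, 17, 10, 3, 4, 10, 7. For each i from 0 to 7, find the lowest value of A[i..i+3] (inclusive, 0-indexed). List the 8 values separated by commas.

7, 1, 1, 1, 1, 3, 3, 3

[9, 18, 7, 9] → min 7
[18, 7, 9, 1] → min 1
[7, 9, 1, 17] → min 1
[9, 1, 17, 10] → min 1
[1, 17, 10, 3] → min 1
[17, 10, 3, 4] → min 3
[10, 3, 4, 10] → min 3
[3, 4, 10, 7] → min 3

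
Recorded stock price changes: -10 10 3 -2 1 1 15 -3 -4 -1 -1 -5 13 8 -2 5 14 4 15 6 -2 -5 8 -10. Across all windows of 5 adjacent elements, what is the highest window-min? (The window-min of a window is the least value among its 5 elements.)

4

(-10, 10, 3, -2, 1) → min -10
(10, 3, -2, 1, 1) → min -2
(3, -2, 1, 1, 15) → min -2
(-2, 1, 1, 15, -3) → min -3
(1, 1, 15, -3, -4) → min -4
(1, 15, -3, -4, -1) → min -4
(15, -3, -4, -1, -1) → min -4
(-3, -4, -1, -1, -5) → min -5
(-4, -1, -1, -5, 13) → min -5
(-1, -1, -5, 13, 8) → min -5
(-1, -5, 13, 8, -2) → min -5
(-5, 13, 8, -2, 5) → min -5
(13, 8, -2, 5, 14) → min -2
(8, -2, 5, 14, 4) → min -2
(-2, 5, 14, 4, 15) → min -2
(5, 14, 4, 15, 6) → min 4
(14, 4, 15, 6, -2) → min -2
(4, 15, 6, -2, -5) → min -5
(15, 6, -2, -5, 8) → min -5
(6, -2, -5, 8, -10) → min -10
Highest of these is 4.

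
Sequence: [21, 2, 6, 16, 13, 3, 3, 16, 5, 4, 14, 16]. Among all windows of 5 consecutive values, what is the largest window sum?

58

[21, 2, 6, 16, 13] → sum 58
[2, 6, 16, 13, 3] → sum 40
[6, 16, 13, 3, 3] → sum 41
[16, 13, 3, 3, 16] → sum 51
[13, 3, 3, 16, 5] → sum 40
[3, 3, 16, 5, 4] → sum 31
[3, 16, 5, 4, 14] → sum 42
[16, 5, 4, 14, 16] → sum 55
Largest of these is 58.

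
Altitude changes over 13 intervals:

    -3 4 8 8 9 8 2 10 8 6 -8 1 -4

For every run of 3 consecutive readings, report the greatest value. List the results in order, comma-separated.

8, 8, 9, 9, 9, 10, 10, 10, 8, 6, 1

[-3, 4, 8] → max 8
[4, 8, 8] → max 8
[8, 8, 9] → max 9
[8, 9, 8] → max 9
[9, 8, 2] → max 9
[8, 2, 10] → max 10
[2, 10, 8] → max 10
[10, 8, 6] → max 10
[8, 6, -8] → max 8
[6, -8, 1] → max 6
[-8, 1, -4] → max 1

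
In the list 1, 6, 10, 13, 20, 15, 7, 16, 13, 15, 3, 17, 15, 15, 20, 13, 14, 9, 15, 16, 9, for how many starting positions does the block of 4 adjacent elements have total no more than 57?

13

[1, 6, 10, 13] → sum 30  ≤ 57 ✓
[6, 10, 13, 20] → sum 49  ≤ 57 ✓
[10, 13, 20, 15] → sum 58
[13, 20, 15, 7] → sum 55  ≤ 57 ✓
[20, 15, 7, 16] → sum 58
[15, 7, 16, 13] → sum 51  ≤ 57 ✓
[7, 16, 13, 15] → sum 51  ≤ 57 ✓
[16, 13, 15, 3] → sum 47  ≤ 57 ✓
[13, 15, 3, 17] → sum 48  ≤ 57 ✓
[15, 3, 17, 15] → sum 50  ≤ 57 ✓
[3, 17, 15, 15] → sum 50  ≤ 57 ✓
[17, 15, 15, 20] → sum 67
[15, 15, 20, 13] → sum 63
[15, 20, 13, 14] → sum 62
[20, 13, 14, 9] → sum 56  ≤ 57 ✓
[13, 14, 9, 15] → sum 51  ≤ 57 ✓
[14, 9, 15, 16] → sum 54  ≤ 57 ✓
[9, 15, 16, 9] → sum 49  ≤ 57 ✓
13 windows satisfy the condition.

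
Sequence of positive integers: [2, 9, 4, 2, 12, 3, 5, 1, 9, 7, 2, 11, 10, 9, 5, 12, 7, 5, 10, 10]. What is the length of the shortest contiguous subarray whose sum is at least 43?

add 2: running sum 2 < 43
add 9: running sum 11 < 43
add 4: running sum 15 < 43
add 2: running sum 17 < 43
add 12: running sum 29 < 43
add 3: running sum 32 < 43
add 5: running sum 37 < 43
add 1: running sum 38 < 43
add 9: shortest ending here [9, 4, 2, 12, 3, 5, 1, 9] sum 45, len 8
add 7: shortest ending here [4, 2, 12, 3, 5, 1, 9, 7] sum 43, len 8
add 2: shortest ending here [4, 2, 12, 3, 5, 1, 9, 7, 2] sum 45, len 9
add 11: shortest ending here [12, 3, 5, 1, 9, 7, 2, 11] sum 50, len 8
add 10: shortest ending here [5, 1, 9, 7, 2, 11, 10] sum 45, len 7
add 9: shortest ending here [9, 7, 2, 11, 10, 9] sum 48, len 6
add 5: shortest ending here [7, 2, 11, 10, 9, 5] sum 44, len 6
add 12: shortest ending here [11, 10, 9, 5, 12] sum 47, len 5
add 7: shortest ending here [10, 9, 5, 12, 7] sum 43, len 5
add 5: shortest ending here [10, 9, 5, 12, 7, 5] sum 48, len 6
add 10: shortest ending here [9, 5, 12, 7, 5, 10] sum 48, len 6
add 10: shortest ending here [12, 7, 5, 10, 10] sum 44, len 5
Shortest qualifying length: 5.

5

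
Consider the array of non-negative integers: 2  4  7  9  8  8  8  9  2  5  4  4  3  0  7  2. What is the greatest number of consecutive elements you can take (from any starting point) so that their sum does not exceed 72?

add 2: [2] sum 2, len 1
add 4: [2, 4] sum 6, len 2
add 7: [2, 4, 7] sum 13, len 3
add 9: [2, 4, 7, 9] sum 22, len 4
add 8: [2, 4, 7, 9, 8] sum 30, len 5
add 8: [2, 4, 7, 9, 8, 8] sum 38, len 6
add 8: [2, 4, 7, 9, 8, 8, 8] sum 46, len 7
add 9: [2, 4, 7, 9, 8, 8, 8, 9] sum 55, len 8
add 2: [2, 4, 7, 9, 8, 8, 8, 9, 2] sum 57, len 9
add 5: [2, 4, 7, 9, 8, 8, 8, 9, 2, 5] sum 62, len 10
add 4: [2, 4, 7, 9, 8, 8, 8, 9, 2, 5, 4] sum 66, len 11
add 4: [2, 4, 7, 9, 8, 8, 8, 9, 2, 5, 4, 4] sum 70, len 12
add 3: [4, 7, 9, 8, 8, 8, 9, 2, 5, 4, 4, 3] sum 71, len 12
add 0: [4, 7, 9, 8, 8, 8, 9, 2, 5, 4, 4, 3, 0] sum 71, len 13
add 7: [9, 8, 8, 8, 9, 2, 5, 4, 4, 3, 0, 7] sum 67, len 12
add 2: [9, 8, 8, 8, 9, 2, 5, 4, 4, 3, 0, 7, 2] sum 69, len 13
Longest length seen: 13.

13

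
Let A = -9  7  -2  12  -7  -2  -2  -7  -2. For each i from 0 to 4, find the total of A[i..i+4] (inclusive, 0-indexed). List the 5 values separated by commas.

Sliding a size-5 window across the 9 values:
(-9, 7, -2, 12, -7) → sum 1
(7, -2, 12, -7, -2) → sum 8
(-2, 12, -7, -2, -2) → sum -1
(12, -7, -2, -2, -7) → sum -6
(-7, -2, -2, -7, -2) → sum -20

1, 8, -1, -6, -20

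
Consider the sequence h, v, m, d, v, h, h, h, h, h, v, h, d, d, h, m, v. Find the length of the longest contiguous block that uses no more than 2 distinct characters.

[h] 1 distinct, len 1
[h, v] 2 distinct, len 2
[v, m] 2 distinct, len 2
[m, d] 2 distinct, len 2
[d, v] 2 distinct, len 2
[v, h] 2 distinct, len 2
[v, h, h] 2 distinct, len 3
[v, h, h, h] 2 distinct, len 4
[v, h, h, h, h] 2 distinct, len 5
[v, h, h, h, h, h] 2 distinct, len 6
[v, h, h, h, h, h, v] 2 distinct, len 7
[v, h, h, h, h, h, v, h] 2 distinct, len 8
[h, d] 2 distinct, len 2
[h, d, d] 2 distinct, len 3
[h, d, d, h] 2 distinct, len 4
[h, m] 2 distinct, len 2
[m, v] 2 distinct, len 2
Longest length with ≤2 distinct: 8.

8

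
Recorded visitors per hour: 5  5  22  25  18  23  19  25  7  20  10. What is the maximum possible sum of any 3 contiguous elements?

[5, 5, 22] → sum 32
[5, 22, 25] → sum 52
[22, 25, 18] → sum 65
[25, 18, 23] → sum 66
[18, 23, 19] → sum 60
[23, 19, 25] → sum 67
[19, 25, 7] → sum 51
[25, 7, 20] → sum 52
[7, 20, 10] → sum 37
Maximum of these is 67.

67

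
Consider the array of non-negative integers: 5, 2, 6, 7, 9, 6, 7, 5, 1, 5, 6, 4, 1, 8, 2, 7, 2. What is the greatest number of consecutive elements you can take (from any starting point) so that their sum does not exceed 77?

15

[5] sum 5 len 1
[5, 2] sum 7 len 2
[5, 2, 6] sum 13 len 3
[5, 2, 6, 7] sum 20 len 4
[5, 2, 6, 7, 9] sum 29 len 5
[5, 2, 6, 7, 9, 6] sum 35 len 6
[5, 2, 6, 7, 9, 6, 7] sum 42 len 7
[5, 2, 6, 7, 9, 6, 7, 5] sum 47 len 8
[5, 2, 6, 7, 9, 6, 7, 5, 1] sum 48 len 9
[5, 2, 6, 7, 9, 6, 7, 5, 1, 5] sum 53 len 10
[5, 2, 6, 7, 9, 6, 7, 5, 1, 5, 6] sum 59 len 11
[5, 2, 6, 7, 9, 6, 7, 5, 1, 5, 6, 4] sum 63 len 12
[5, 2, 6, 7, 9, 6, 7, 5, 1, 5, 6, 4, 1] sum 64 len 13
[5, 2, 6, 7, 9, 6, 7, 5, 1, 5, 6, 4, 1, 8] sum 72 len 14
[5, 2, 6, 7, 9, 6, 7, 5, 1, 5, 6, 4, 1, 8, 2] sum 74 len 15
[2, 6, 7, 9, 6, 7, 5, 1, 5, 6, 4, 1, 8, 2, 7] sum 76 len 15
[6, 7, 9, 6, 7, 5, 1, 5, 6, 4, 1, 8, 2, 7, 2] sum 76 len 15
Longest length seen: 15.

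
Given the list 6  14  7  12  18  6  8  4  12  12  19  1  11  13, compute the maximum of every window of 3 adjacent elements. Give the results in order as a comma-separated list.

Sliding a size-3 window across the 14 values:
[6, 14, 7] → max 14
[14, 7, 12] → max 14
[7, 12, 18] → max 18
[12, 18, 6] → max 18
[18, 6, 8] → max 18
[6, 8, 4] → max 8
[8, 4, 12] → max 12
[4, 12, 12] → max 12
[12, 12, 19] → max 19
[12, 19, 1] → max 19
[19, 1, 11] → max 19
[1, 11, 13] → max 13

14, 14, 18, 18, 18, 8, 12, 12, 19, 19, 19, 13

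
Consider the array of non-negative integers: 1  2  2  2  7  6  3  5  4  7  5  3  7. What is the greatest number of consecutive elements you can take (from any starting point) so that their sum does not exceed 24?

7

Extend to the right; shrink from the left whenever the sum exceeds 24:
add 1: [1] sum 1, len 1
add 2: [1, 2] sum 3, len 2
add 2: [1, 2, 2] sum 5, len 3
add 2: [1, 2, 2, 2] sum 7, len 4
add 7: [1, 2, 2, 2, 7] sum 14, len 5
add 6: [1, 2, 2, 2, 7, 6] sum 20, len 6
add 3: [1, 2, 2, 2, 7, 6, 3] sum 23, len 7
add 5: [2, 7, 6, 3, 5] sum 23, len 5
add 4: [6, 3, 5, 4] sum 18, len 4
add 7: [3, 5, 4, 7] sum 19, len 4
add 5: [3, 5, 4, 7, 5] sum 24, len 5
add 3: [5, 4, 7, 5, 3] sum 24, len 5
add 7: [7, 5, 3, 7] sum 22, len 4
Longest length seen: 7.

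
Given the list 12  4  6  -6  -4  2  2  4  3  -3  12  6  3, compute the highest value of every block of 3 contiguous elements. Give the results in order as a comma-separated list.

(12, 4, 6) → max 12
(4, 6, -6) → max 6
(6, -6, -4) → max 6
(-6, -4, 2) → max 2
(-4, 2, 2) → max 2
(2, 2, 4) → max 4
(2, 4, 3) → max 4
(4, 3, -3) → max 4
(3, -3, 12) → max 12
(-3, 12, 6) → max 12
(12, 6, 3) → max 12

12, 6, 6, 2, 2, 4, 4, 4, 12, 12, 12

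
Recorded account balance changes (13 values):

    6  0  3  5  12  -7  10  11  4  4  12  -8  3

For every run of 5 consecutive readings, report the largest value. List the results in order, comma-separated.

12, 12, 12, 12, 12, 11, 12, 12, 12

6 0 3 5 12 → max 12
0 3 5 12 -7 → max 12
3 5 12 -7 10 → max 12
5 12 -7 10 11 → max 12
12 -7 10 11 4 → max 12
-7 10 11 4 4 → max 11
10 11 4 4 12 → max 12
11 4 4 12 -8 → max 12
4 4 12 -8 3 → max 12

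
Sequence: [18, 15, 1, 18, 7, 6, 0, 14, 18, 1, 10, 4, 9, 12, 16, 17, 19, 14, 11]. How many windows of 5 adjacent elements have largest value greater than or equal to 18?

12

[18, 15, 1, 18, 7] → max 18  ≥ 18 ✓
[15, 1, 18, 7, 6] → max 18  ≥ 18 ✓
[1, 18, 7, 6, 0] → max 18  ≥ 18 ✓
[18, 7, 6, 0, 14] → max 18  ≥ 18 ✓
[7, 6, 0, 14, 18] → max 18  ≥ 18 ✓
[6, 0, 14, 18, 1] → max 18  ≥ 18 ✓
[0, 14, 18, 1, 10] → max 18  ≥ 18 ✓
[14, 18, 1, 10, 4] → max 18  ≥ 18 ✓
[18, 1, 10, 4, 9] → max 18  ≥ 18 ✓
[1, 10, 4, 9, 12] → max 12
[10, 4, 9, 12, 16] → max 16
[4, 9, 12, 16, 17] → max 17
[9, 12, 16, 17, 19] → max 19  ≥ 18 ✓
[12, 16, 17, 19, 14] → max 19  ≥ 18 ✓
[16, 17, 19, 14, 11] → max 19  ≥ 18 ✓
12 windows satisfy the condition.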